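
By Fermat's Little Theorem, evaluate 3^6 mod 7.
By Fermat's Little Theorem, 3^{6} ≡ 1 (mod 7) since 7 is prime and gcd(3, 7) = 1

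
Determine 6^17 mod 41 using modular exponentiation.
By repeated squaring mod 41: 6^{1}≡6, 6^{2}≡36, 6^{4}≡25, 6^{8}≡10, 6^{16}≡18. Then 6^{17} = 6^{16+1} ≡ 18 × 6 ≡ 26 mod 41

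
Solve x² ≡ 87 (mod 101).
The square roots of 87 mod 101 are 84 and 17. Verify: 84² = 7056 ≡ 87 (mod 101)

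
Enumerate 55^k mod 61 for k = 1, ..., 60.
55^1, 55^2, ..., 55^{60} mod 61: [55, 36, 28, 15, 32, 52, 54, 42, 53, 48, 17, 20, 2, 49, 11, 56, 30, 3, 43, 47, 23, 45, 35, 34, 40, 4, 37, 22, 51, 60, 6, 25, 33, 46, 29, 9, 7, 19, 8, 13, 44, 41, 59, 12, 50, 5, 31, 58, 18, 14, 38, 16, 26, 27, 21, 57, 24, 39, 10, 1]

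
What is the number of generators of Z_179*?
A prime p has φ(p-1) primitive roots; here φ(178) = 88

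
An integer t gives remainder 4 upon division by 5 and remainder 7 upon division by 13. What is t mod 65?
M = 5 × 13 = 65. M₁ = 13, y₁ ≡ 2 mod 5. M₂ = 5, y₂ ≡ 8 mod 13. t = 4×13×2 + 7×5×8 ≡ 59 mod 65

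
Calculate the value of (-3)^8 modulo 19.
By repeated squaring (mod 19): (-3)^{1}≡16, (-3)^{2}≡9, (-3)^{4}≡5, (-3)^{8}≡6. So (-3)^{8} ≡ 6 (mod 19)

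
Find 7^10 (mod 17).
By repeated squaring (mod 17): 7^{1}≡7, 7^{2}≡15, 7^{4}≡4, 7^{8}≡16. Then 7^{10} = 7^{8+2} ≡ 16 × 15 ≡ 2 (mod 17)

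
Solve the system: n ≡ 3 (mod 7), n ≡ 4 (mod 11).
M = 7 × 11 = 77. M₁ = 11, y₁ ≡ 2 (mod 7). M₂ = 7, y₂ ≡ 8 (mod 11). n = 3×11×2 + 4×7×8 ≡ 59 (mod 77)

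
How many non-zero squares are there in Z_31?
Exactly half the non-zero residues mod a prime are QRs: (31-1)/2 = 15.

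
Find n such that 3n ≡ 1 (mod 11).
Since 11 is prime, by Fermat 3^(-1) ≡ 3^{9} ≡ 4 (mod 11). Verify: 3 × 4 = 12 ≡ 1 (mod 11)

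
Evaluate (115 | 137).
(115/137) = 115^{68} mod 137 = 1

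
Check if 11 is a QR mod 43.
By Euler's criterion: 11^{21} ≡ 1 mod 43. Since this equals 1, 11 is a QR.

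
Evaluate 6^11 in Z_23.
By repeated squaring (mod 23): 6^{1}≡6, 6^{2}≡13, 6^{4}≡8, 6^{8}≡18. Then 6^{11} = 6^{8+2+1} ≡ 18 × 13 × 6 ≡ 1 (mod 23)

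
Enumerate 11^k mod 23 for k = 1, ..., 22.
11^1, 11^2, ..., 11^{22} mod 23: [11, 6, 20, 13, 5, 9, 7, 8, 19, 2, 22, 12, 17, 3, 10, 18, 14, 16, 15, 4, 21, 1]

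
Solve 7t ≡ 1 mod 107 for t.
Since 107 is prime, by Fermat 7^(-1) ≡ 7^{105} ≡ 46 mod 107. Verify: 7 × 46 = 322 ≡ 1 mod 107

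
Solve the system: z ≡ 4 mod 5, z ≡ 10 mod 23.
M = 5 × 23 = 115. M₁ = 23, y₁ ≡ 2 mod 5. M₂ = 5, y₂ ≡ 14 mod 23. z = 4×23×2 + 10×5×14 ≡ 79 mod 115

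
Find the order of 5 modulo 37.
Powers of 5 mod 37: 5^1≡5, 5^2≡25, 5^3≡14, 5^4≡33, 5^5≡17, 5^6≡11, 5^7≡18, 5^8≡16, 5^9≡6, 5^10≡30, 5^11≡2, 5^12≡10, 5^13≡13, 5^14≡28, 5^15≡29, 5^16≡34, 5^17≡22, 5^18≡36, 5^19≡32, 5^20≡12, 5^21≡23, 5^22≡4, 5^23≡20, 5^24≡26, 5^25≡19, 5^26≡21, 5^27≡31, 5^28≡7, 5^29≡35, 5^30≡27, 5^31≡24, 5^32≡9, 5^33≡8, 5^34≡3, 5^35≡15, 5^36≡1. Order = 36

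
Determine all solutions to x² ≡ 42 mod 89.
The square roots of 42 mod 89 are 65 and 24. Verify: 65² = 4225 ≡ 42 mod 89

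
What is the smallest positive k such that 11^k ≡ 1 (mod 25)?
Powers of 11 mod 25: 11^1≡11, 11^2≡21, 11^3≡6, 11^4≡16, 11^5≡1. Order = 5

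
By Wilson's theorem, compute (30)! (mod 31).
By Wilson's theorem, (30)! ≡ -1 ≡ 30 (mod 31)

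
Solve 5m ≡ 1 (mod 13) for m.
Since 13 is prime, by Fermat 5^(-1) ≡ 5^{11} ≡ 8 (mod 13). Verify: 5 × 8 = 40 ≡ 1 (mod 13)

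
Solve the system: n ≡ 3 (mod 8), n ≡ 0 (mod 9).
M = 8 × 9 = 72. M₁ = 9, y₁ ≡ 1 (mod 8). M₂ = 8, y₂ ≡ 8 (mod 9). n = 3×9×1 + 0×8×8 ≡ 27 (mod 72)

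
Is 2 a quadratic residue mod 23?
By Euler's criterion: 2^{11} ≡ 1 mod 23. Since this equals 1, 2 is a QR.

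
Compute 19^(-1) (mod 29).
Since 29 is prime, by Fermat 19^(-1) ≡ 19^{27} ≡ 26 (mod 29). Verify: 19 × 26 = 494 ≡ 1 (mod 29)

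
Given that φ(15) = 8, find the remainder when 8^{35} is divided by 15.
By Euler: 8^{8} ≡ 1 (mod 15) since gcd(8, 15) = 1. 35 = 4×8 + 3. So 8^{35} ≡ 8^{3} ≡ 2 (mod 15)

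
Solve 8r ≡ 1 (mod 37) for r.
Since 37 is prime, by Fermat 8^(-1) ≡ 8^{35} ≡ 14 (mod 37). Verify: 8 × 14 = 112 ≡ 1 (mod 37)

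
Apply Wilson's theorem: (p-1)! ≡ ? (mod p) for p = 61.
By Wilson's theorem, (60)! ≡ -1 ≡ 60 (mod 61)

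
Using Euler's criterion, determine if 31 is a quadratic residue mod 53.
By Euler's criterion: 31^{26} ≡ 52 mod 53. Since this equals -1 (≡ 52), 31 is not a QR.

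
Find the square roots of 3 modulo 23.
The square roots of 3 mod 23 are 16 and 7. Verify: 16² = 256 ≡ 3 (mod 23)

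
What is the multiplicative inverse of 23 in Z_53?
Since 53 is prime, by Fermat 23^(-1) ≡ 23^{51} ≡ 30 mod 53. Verify: 23 × 30 = 690 ≡ 1 mod 53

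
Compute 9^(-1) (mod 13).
Since 13 is prime, by Fermat 9^(-1) ≡ 9^{11} ≡ 3 (mod 13). Verify: 9 × 3 = 27 ≡ 1 (mod 13)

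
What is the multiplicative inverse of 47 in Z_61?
Since 61 is prime, by Fermat 47^(-1) ≡ 47^{59} ≡ 13 mod 61. Verify: 47 × 13 = 611 ≡ 1 mod 61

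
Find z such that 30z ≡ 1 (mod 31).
Since 31 is prime, by Fermat 30^(-1) ≡ 30^{29} ≡ 30 (mod 31). Verify: 30 × 30 = 900 ≡ 1 (mod 31)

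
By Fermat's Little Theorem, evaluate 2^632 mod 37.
By Fermat: 2^{36} ≡ 1 mod 37. 632 ≡ 20 mod 36. So 2^{632} ≡ 2^{20} ≡ 33 mod 37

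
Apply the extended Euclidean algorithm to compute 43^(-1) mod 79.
Extended GCD: 43(-11) + 79(6) = 1. So 43^(-1) ≡ -11 ≡ 68 (mod 79). Verify: 43 × 68 = 2924 ≡ 1 (mod 79)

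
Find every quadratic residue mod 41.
Squares in Z_41*: {1, 2, 4, 5, 8, 9, 10, 16, 18, 20, 21, 23, 25, 31, 32, 33, 36, 37, 39, 40}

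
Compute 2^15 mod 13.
Using Fermat: 2^{12} ≡ 1 mod 13. 15 ≡ 3 mod 12. So 2^{15} ≡ 2^{3} ≡ 8 mod 13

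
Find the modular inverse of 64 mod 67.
Since 67 is prime, by Fermat 64^(-1) ≡ 64^{65} ≡ 22 (mod 67). Verify: 64 × 22 = 1408 ≡ 1 (mod 67)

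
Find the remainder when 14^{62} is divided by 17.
By Fermat: 14^{16} ≡ 1 mod 17. 62 = 3×16 + 14. So 14^{62} ≡ 14^{14} ≡ 2 mod 17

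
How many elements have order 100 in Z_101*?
There are φ(101-1) = φ(100) = 40 primitive roots modulo 101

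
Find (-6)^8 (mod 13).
By repeated squaring (mod 13): (-6)^{1}≡7, (-6)^{2}≡10, (-6)^{4}≡9, (-6)^{8}≡3. So (-6)^{8} ≡ 3 (mod 13)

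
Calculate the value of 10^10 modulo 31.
By repeated squaring mod 31: 10^{1}≡10, 10^{2}≡7, 10^{4}≡18, 10^{8}≡14. Then 10^{10} = 10^{8+2} ≡ 14 × 7 ≡ 5 mod 31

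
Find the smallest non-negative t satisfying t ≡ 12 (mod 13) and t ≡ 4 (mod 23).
M = 13 × 23 = 299. M₁ = 23, y₁ ≡ 4 (mod 13). M₂ = 13, y₂ ≡ 16 (mod 23). t = 12×23×4 + 4×13×16 ≡ 142 (mod 299)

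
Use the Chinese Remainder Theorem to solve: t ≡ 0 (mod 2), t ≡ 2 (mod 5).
M = 2 × 5 = 10. M₁ = 5, y₁ ≡ 1 (mod 2). M₂ = 2, y₂ ≡ 3 (mod 5). t = 0×5×1 + 2×2×3 ≡ 2 (mod 10)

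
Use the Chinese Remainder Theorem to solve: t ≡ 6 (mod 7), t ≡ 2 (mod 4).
M = 7 × 4 = 28. M₁ = 4, y₁ ≡ 2 (mod 7). M₂ = 7, y₂ ≡ 3 (mod 4). t = 6×4×2 + 2×7×3 ≡ 6 (mod 28)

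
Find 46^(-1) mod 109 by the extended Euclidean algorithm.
Extended GCD: 46(-45) + 109(19) = 1. So 46^(-1) ≡ -45 ≡ 64 mod 109. Verify: 46 × 64 = 2944 ≡ 1 mod 109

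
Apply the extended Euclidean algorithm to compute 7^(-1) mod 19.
Extended GCD: 7(-8) + 19(3) = 1. So 7^(-1) ≡ -8 ≡ 11 mod 19. Verify: 7 × 11 = 77 ≡ 1 mod 19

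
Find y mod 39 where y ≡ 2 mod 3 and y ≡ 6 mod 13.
M = 3 × 13 = 39. M₁ = 13, y₁ ≡ 1 mod 3. M₂ = 3, y₂ ≡ 9 mod 13. y = 2×13×1 + 6×3×9 ≡ 32 mod 39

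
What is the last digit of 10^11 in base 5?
By repeated squaring (mod 5): 10^{1}≡0, 10^{2}≡0, 10^{4}≡0, 10^{8}≡0. Then 10^{11} = 10^{8+2+1} ≡ 0 × 0 × 0 ≡ 0 (mod 5)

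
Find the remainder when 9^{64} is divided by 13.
By Fermat: 9^{12} ≡ 1 mod 13. 64 = 5×12 + 4. So 9^{64} ≡ 9^{4} ≡ 9 mod 13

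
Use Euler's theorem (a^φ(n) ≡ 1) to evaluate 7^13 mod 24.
By Euler: 7^{8} ≡ 1 mod 24 since gcd(7, 24) = 1. 13 = 1×8 + 5. So 7^{13} ≡ 7^{5} ≡ 7 mod 24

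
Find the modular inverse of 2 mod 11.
Since 11 is prime, by Fermat 2^(-1) ≡ 2^{9} ≡ 6 mod 11. Verify: 2 × 6 = 12 ≡ 1 mod 11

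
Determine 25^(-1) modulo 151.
Since 151 is prime, by Fermat 25^(-1) ≡ 25^{149} ≡ 145 mod 151. Verify: 25 × 145 = 3625 ≡ 1 mod 151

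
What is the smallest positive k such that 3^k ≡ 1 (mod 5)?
Powers of 3 mod 5: 3^1≡3, 3^2≡4, 3^3≡2, 3^4≡1. So the order of 3 is 4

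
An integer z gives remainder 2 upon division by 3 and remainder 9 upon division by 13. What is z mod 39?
M = 3 × 13 = 39. M₁ = 13, y₁ ≡ 1 mod 3. M₂ = 3, y₂ ≡ 9 mod 13. z = 2×13×1 + 9×3×9 ≡ 35 mod 39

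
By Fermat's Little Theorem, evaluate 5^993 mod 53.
By Fermat: 5^{52} ≡ 1 (mod 53). 993 ≡ 5 (mod 52). So 5^{993} ≡ 5^{5} ≡ 51 (mod 53)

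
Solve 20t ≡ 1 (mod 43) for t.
Since 43 is prime, by Fermat 20^(-1) ≡ 20^{41} ≡ 28 (mod 43). Verify: 20 × 28 = 560 ≡ 1 (mod 43)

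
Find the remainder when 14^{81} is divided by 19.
By Fermat: 14^{18} ≡ 1 (mod 19). 81 = 4×18 + 9. So 14^{81} ≡ 14^{9} ≡ 18 (mod 19)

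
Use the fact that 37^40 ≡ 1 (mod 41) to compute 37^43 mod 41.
By Fermat: 37^{40} ≡ 1 (mod 41). So 37^{43} = 37^{40} · 37^{3} ≡ 37^{3} ≡ 18 (mod 41)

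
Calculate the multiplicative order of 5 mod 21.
Powers of 5 mod 21: 5^1≡5, 5^2≡4, 5^3≡20, 5^4≡16, 5^5≡17, 5^6≡1. Order = 6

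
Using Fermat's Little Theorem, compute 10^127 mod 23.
By Fermat: 10^{22} ≡ 1 mod 23. 127 = 5×22 + 17. So 10^{127} ≡ 10^{17} ≡ 17 mod 23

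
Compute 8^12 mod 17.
By repeated squaring mod 17: 8^{1}≡8, 8^{2}≡13, 8^{4}≡16, 8^{8}≡1. Then 8^{12} = 8^{8+4} ≡ 1 × 16 ≡ 16 mod 17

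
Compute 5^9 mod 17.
By repeated squaring mod 17: 5^{1}≡5, 5^{2}≡8, 5^{4}≡13, 5^{8}≡16. Then 5^{9} = 5^{8+1} ≡ 16 × 5 ≡ 12 mod 17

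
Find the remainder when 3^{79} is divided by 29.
By Fermat: 3^{28} ≡ 1 mod 29. 79 = 2×28 + 23. So 3^{79} ≡ 3^{23} ≡ 8 mod 29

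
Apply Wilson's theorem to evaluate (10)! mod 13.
(12)! = (10)! × (11) × (12) ≡ -1 (mod 13). So (10)! ≡ -1 × [(12)(11)]^(-1) ≡ 6 (mod 13)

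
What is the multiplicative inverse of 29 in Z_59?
Since 59 is prime, by Fermat 29^(-1) ≡ 29^{57} ≡ 57 mod 59. Verify: 29 × 57 = 1653 ≡ 1 mod 59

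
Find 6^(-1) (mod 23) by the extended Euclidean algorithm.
Extended GCD: 6(4) + 23(-1) = 1. So 6^(-1) ≡ 4 (mod 23). Verify: 6 × 4 = 24 ≡ 1 (mod 23)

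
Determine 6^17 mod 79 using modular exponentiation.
By repeated squaring mod 79: 6^{1}≡6, 6^{2}≡36, 6^{4}≡32, 6^{8}≡76, 6^{16}≡9. Then 6^{17} = 6^{16+1} ≡ 9 × 6 ≡ 54 mod 79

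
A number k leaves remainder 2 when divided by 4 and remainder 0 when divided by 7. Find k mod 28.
M = 4 × 7 = 28. M₁ = 7, y₁ ≡ 3 mod 4. M₂ = 4, y₂ ≡ 2 mod 7. k = 2×7×3 + 0×4×2 ≡ 14 mod 28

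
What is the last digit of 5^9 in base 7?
Using Fermat: 5^{6} ≡ 1 mod 7. 9 ≡ 3 mod 6. So 5^{9} ≡ 5^{3} ≡ 6 mod 7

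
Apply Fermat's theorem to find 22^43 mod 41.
By Fermat: 22^{40} ≡ 1 mod 41. So 22^{43} = 22^{40} · 22^{3} ≡ 22^{3} ≡ 29 mod 41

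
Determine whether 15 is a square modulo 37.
By Euler's criterion: 15^{18} ≡ 36 mod 37. Since this equals -1 (≡ 36), 15 is not a QR.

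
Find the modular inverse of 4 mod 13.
Since 13 is prime, by Fermat 4^(-1) ≡ 4^{11} ≡ 10 (mod 13). Verify: 4 × 10 = 40 ≡ 1 (mod 13)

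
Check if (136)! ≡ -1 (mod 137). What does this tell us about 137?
(136)! mod 137 = 136. Since this equals -1 (mod 137), Wilson confirms 137 is prime.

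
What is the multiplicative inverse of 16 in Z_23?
Since 23 is prime, by Fermat 16^(-1) ≡ 16^{21} ≡ 13 (mod 23). Verify: 16 × 13 = 208 ≡ 1 (mod 23)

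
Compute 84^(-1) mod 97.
Since 97 is prime, by Fermat 84^(-1) ≡ 84^{95} ≡ 82 mod 97. Verify: 84 × 82 = 6888 ≡ 1 mod 97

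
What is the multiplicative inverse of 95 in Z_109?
Since 109 is prime, by Fermat 95^(-1) ≡ 95^{107} ≡ 70 mod 109. Verify: 95 × 70 = 6650 ≡ 1 mod 109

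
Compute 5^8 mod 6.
By repeated squaring (mod 6): 5^{1}≡5, 5^{2}≡1, 5^{4}≡1, 5^{8}≡1. So 5^{8} ≡ 1 (mod 6)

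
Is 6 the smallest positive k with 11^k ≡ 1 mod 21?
Powers of 11 mod 21: 11^1≡11, 11^2≡16, 11^3≡8, 11^4≡4, 11^5≡2, 11^6≡1. First k with 11^k≡1 is k=6. Yes, ord_21(11) = 6.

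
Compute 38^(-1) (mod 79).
Since 79 is prime, by Fermat 38^(-1) ≡ 38^{77} ≡ 52 (mod 79). Verify: 38 × 52 = 1976 ≡ 1 (mod 79)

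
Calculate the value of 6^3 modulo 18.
6^{3} = 216 ≡ 0 (mod 18)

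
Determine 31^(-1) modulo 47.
Since 47 is prime, by Fermat 31^(-1) ≡ 31^{45} ≡ 44 (mod 47). Verify: 31 × 44 = 1364 ≡ 1 (mod 47)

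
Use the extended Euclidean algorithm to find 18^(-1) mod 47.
Extended GCD: 18(-13) + 47(5) = 1. So 18^(-1) ≡ -13 ≡ 34 mod 47. Verify: 18 × 34 = 612 ≡ 1 mod 47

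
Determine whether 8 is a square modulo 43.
By Euler's criterion: 8^{21} ≡ 42 (mod 43). Since this equals -1 (≡ 42), 8 is not a QR.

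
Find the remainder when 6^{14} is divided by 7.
By Fermat: 6^{6} ≡ 1 mod 7. 14 = 2×6 + 2. So 6^{14} ≡ 6^{2} ≡ 1 mod 7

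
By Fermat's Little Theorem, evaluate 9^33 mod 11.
By Fermat: 9^{10} ≡ 1 (mod 11). 33 = 3×10 + 3. So 9^{33} ≡ 9^{3} ≡ 3 (mod 11)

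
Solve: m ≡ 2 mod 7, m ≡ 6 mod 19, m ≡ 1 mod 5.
M = 7 × 19 × 5 = 665. M₁ = 95, y₁ ≡ 2 mod 7. M₂ = 35, y₂ ≡ 6 mod 19. M₃ = 133, y₃ ≡ 2 mod 5. m = 2×95×2 + 6×35×6 + 1×133×2 ≡ 576 mod 665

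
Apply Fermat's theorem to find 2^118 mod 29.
By Fermat: 2^{28} ≡ 1 mod 29. 118 = 4×28 + 6. So 2^{118} ≡ 2^{6} ≡ 6 mod 29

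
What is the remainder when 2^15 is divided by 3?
Using Fermat: 2^{2} ≡ 1 (mod 3). 15 ≡ 1 (mod 2). So 2^{15} ≡ 2^{1} ≡ 2 (mod 3)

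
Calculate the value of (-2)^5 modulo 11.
By repeated squaring mod 11: (-2)^{1}≡9, (-2)^{2}≡4, (-2)^{4}≡5. Then (-2)^{5} = (-2)^{4+1} ≡ 5 × 9 ≡ 1 mod 11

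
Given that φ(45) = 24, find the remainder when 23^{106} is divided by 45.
By Euler: 23^{24} ≡ 1 (mod 45) since gcd(23, 45) = 1. 106 = 4×24 + 10. So 23^{106} ≡ 23^{10} ≡ 4 (mod 45)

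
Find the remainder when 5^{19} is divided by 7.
By Fermat: 5^{6} ≡ 1 mod 7. 19 = 3×6 + 1. So 5^{19} ≡ 5^{1} ≡ 5 mod 7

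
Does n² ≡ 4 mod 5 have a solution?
By Euler's criterion: 4^{2} ≡ 1 mod 5. Since this equals 1, 4 is a QR.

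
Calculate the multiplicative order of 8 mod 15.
Powers of 8 mod 15: 8^1≡8, 8^2≡4, 8^3≡2, 8^4≡1. So the order of 8 is 4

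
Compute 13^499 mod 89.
Using Fermat: 13^{88} ≡ 1 mod 89. 499 ≡ 59 mod 88. So 13^{499} ≡ 13^{59} ≡ 82 mod 89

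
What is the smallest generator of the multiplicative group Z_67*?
g = 2. Powers: [2, 4, 8, 16, 32, 64, 61, 55, ...] generates all 66 non-zero residues.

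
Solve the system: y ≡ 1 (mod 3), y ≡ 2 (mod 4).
M = 3 × 4 = 12. M₁ = 4, y₁ ≡ 1 (mod 3). M₂ = 3, y₂ ≡ 3 (mod 4). y = 1×4×1 + 2×3×3 ≡ 10 (mod 12)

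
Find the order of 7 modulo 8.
Powers of 7 mod 8: 7^1≡7, 7^2≡1. Order = 2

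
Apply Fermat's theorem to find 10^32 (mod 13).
By Fermat: 10^{12} ≡ 1 (mod 13). 32 = 2×12 + 8. So 10^{32} ≡ 10^{8} ≡ 9 (mod 13)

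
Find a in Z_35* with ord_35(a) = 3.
11 has order 3 mod 35 since 11^{3} ≡ 1 mod 35 and no smaller power works.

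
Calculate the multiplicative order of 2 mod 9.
Powers of 2 mod 9: 2^1≡2, 2^2≡4, 2^3≡8, 2^4≡7, 2^5≡5, 2^6≡1. So the order of 2 is 6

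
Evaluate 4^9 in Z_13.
By repeated squaring (mod 13): 4^{1}≡4, 4^{2}≡3, 4^{4}≡9, 4^{8}≡3. Then 4^{9} = 4^{8+1} ≡ 3 × 4 ≡ 12 (mod 13)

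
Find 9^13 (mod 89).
By repeated squaring (mod 89): 9^{1}≡9, 9^{2}≡81, 9^{4}≡64, 9^{8}≡2. Then 9^{13} = 9^{8+4+1} ≡ 2 × 64 × 9 ≡ 84 (mod 89)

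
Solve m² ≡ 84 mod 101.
The square roots of 84 mod 101 are 36 and 65. Verify: 36² = 1296 ≡ 84 mod 101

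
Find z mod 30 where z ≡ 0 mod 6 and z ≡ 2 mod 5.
M = 6 × 5 = 30. M₁ = 5, y₁ ≡ 5 mod 6. M₂ = 6, y₂ ≡ 1 mod 5. z = 0×5×5 + 2×6×1 ≡ 12 mod 30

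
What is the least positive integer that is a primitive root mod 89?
g = 3. For each prime q|88: 3^{44}≡88, 3^{8}≡64, none ≡ 1, so ord_89(3) = 88 and 3 is a primitive root.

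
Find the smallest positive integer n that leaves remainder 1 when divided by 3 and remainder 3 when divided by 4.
M = 3 × 4 = 12. M₁ = 4, y₁ ≡ 1 (mod 3). M₂ = 3, y₂ ≡ 3 (mod 4). n = 1×4×1 + 3×3×3 ≡ 7 (mod 12)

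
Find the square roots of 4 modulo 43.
The square roots of 4 mod 43 are 41 and 2. Verify: 41² = 1681 ≡ 4 (mod 43)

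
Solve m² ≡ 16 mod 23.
The square roots of 16 mod 23 are 4 and 19. Verify: 4² = 16 ≡ 16 mod 23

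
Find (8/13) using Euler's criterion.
(8/13) = 8^{6} mod 13 = -1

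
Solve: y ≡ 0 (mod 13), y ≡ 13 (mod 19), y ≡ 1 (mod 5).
M = 13 × 19 × 5 = 1235. M₁ = 95, y₁ ≡ 10 (mod 13). M₂ = 65, y₂ ≡ 12 (mod 19). M₃ = 247, y₃ ≡ 3 (mod 5). y = 0×95×10 + 13×65×12 + 1×247×3 ≡ 1001 (mod 1235)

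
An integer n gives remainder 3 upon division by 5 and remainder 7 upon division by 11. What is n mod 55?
M = 5 × 11 = 55. M₁ = 11, y₁ ≡ 1 mod 5. M₂ = 5, y₂ ≡ 9 mod 11. n = 3×11×1 + 7×5×9 ≡ 18 mod 55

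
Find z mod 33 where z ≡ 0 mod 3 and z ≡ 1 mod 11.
M = 3 × 11 = 33. M₁ = 11, y₁ ≡ 2 mod 3. M₂ = 3, y₂ ≡ 4 mod 11. z = 0×11×2 + 1×3×4 ≡ 12 mod 33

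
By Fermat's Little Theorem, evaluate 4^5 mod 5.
By Fermat: 4^{4} ≡ 1 (mod 5). So 4^{5} = 4^{4} · 4^{1} ≡ 4^{1} ≡ 4 (mod 5)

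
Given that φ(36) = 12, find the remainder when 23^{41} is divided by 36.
By Euler: 23^{12} ≡ 1 (mod 36) since gcd(23, 36) = 1. 41 = 3×12 + 5. So 23^{41} ≡ 23^{5} ≡ 11 (mod 36)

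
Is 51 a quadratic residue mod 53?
By Euler's criterion: 51^{26} ≡ 52 mod 53. Since this equals -1 (≡ 52), 51 is not a QR.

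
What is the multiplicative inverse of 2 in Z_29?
Since 29 is prime, by Fermat 2^(-1) ≡ 2^{27} ≡ 15 (mod 29). Verify: 2 × 15 = 30 ≡ 1 (mod 29)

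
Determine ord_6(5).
Powers of 5 mod 6: 5^1≡5, 5^2≡1. Order = 2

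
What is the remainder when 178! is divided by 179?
By Wilson's theorem, (178)! ≡ -1 ≡ 178 mod 179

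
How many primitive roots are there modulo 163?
There are φ(163-1) = φ(162) = 54 primitive roots modulo 163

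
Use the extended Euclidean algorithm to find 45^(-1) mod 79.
Extended GCD: 45(-7) + 79(4) = 1. So 45^(-1) ≡ -7 ≡ 72 (mod 79). Verify: 45 × 72 = 3240 ≡ 1 (mod 79)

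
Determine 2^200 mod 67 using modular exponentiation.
Using Fermat: 2^{66} ≡ 1 (mod 67). 200 ≡ 2 (mod 66). So 2^{200} ≡ 2^{2} ≡ 4 (mod 67)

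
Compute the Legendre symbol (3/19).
(3/19) = 3^{9} mod 19 = -1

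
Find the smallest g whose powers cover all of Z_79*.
g = 3. Powers: [3, 9, 27, 2, 6, 18, 54, 4, 12, 36, ...] generates all 78 non-zero residues.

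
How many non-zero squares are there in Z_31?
For prime 31, there are (p-1)/2 = (31-1)/2 = 15 quadratic residues (excluding 0).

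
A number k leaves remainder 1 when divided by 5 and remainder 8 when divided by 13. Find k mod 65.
M = 5 × 13 = 65. M₁ = 13, y₁ ≡ 2 mod 5. M₂ = 5, y₂ ≡ 8 mod 13. k = 1×13×2 + 8×5×8 ≡ 21 mod 65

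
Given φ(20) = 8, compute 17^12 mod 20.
By Euler: 17^{8} ≡ 1 mod 20 since gcd(17, 20) = 1. 12 = 1×8 + 4. So 17^{12} ≡ 17^{4} ≡ 1 mod 20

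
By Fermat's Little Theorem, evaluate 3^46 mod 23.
By Fermat: 3^{22} ≡ 1 mod 23. 46 = 2×22 + 2. So 3^{46} ≡ 3^{2} ≡ 9 mod 23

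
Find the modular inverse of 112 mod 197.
Since 197 is prime, by Fermat 112^(-1) ≡ 112^{195} ≡ 146 (mod 197). Verify: 112 × 146 = 16352 ≡ 1 (mod 197)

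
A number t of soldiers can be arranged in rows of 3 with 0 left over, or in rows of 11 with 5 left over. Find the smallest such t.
M = 3 × 11 = 33. M₁ = 11, y₁ ≡ 2 (mod 3). M₂ = 3, y₂ ≡ 4 (mod 11). t = 0×11×2 + 5×3×4 ≡ 27 (mod 33)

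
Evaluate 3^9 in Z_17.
By repeated squaring mod 17: 3^{1}≡3, 3^{2}≡9, 3^{4}≡13, 3^{8}≡16. Then 3^{9} = 3^{8+1} ≡ 16 × 3 ≡ 14 mod 17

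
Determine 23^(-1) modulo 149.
Since 149 is prime, by Fermat 23^(-1) ≡ 23^{147} ≡ 13 (mod 149). Verify: 23 × 13 = 299 ≡ 1 (mod 149)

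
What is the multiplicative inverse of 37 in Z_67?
Since 67 is prime, by Fermat 37^(-1) ≡ 37^{65} ≡ 29 mod 67. Verify: 37 × 29 = 1073 ≡ 1 mod 67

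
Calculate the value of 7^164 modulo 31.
Using Fermat: 7^{30} ≡ 1 mod 31. 164 ≡ 14 mod 30. So 7^{164} ≡ 7^{14} ≡ 9 mod 31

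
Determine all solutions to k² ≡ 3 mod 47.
The square roots of 3 mod 47 are 12 and 35. Verify: 12² = 144 ≡ 3 mod 47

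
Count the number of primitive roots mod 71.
Number of primitive roots mod 71 = φ(p-1) = φ(70) = 24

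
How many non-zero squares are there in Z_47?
The squaring map on Z_47* is 2-to-1, so there are (46)/2 = 23 QRs.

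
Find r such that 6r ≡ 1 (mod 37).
Since 37 is prime, by Fermat 6^(-1) ≡ 6^{35} ≡ 31 (mod 37). Verify: 6 × 31 = 186 ≡ 1 (mod 37)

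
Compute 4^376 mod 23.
Using Fermat: 4^{22} ≡ 1 (mod 23). 376 ≡ 2 (mod 22). So 4^{376} ≡ 4^{2} ≡ 16 (mod 23)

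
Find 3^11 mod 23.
By repeated squaring mod 23: 3^{1}≡3, 3^{2}≡9, 3^{4}≡12, 3^{8}≡6. Then 3^{11} = 3^{8+2+1} ≡ 6 × 9 × 3 ≡ 1 mod 23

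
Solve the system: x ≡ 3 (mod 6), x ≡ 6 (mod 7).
M = 6 × 7 = 42. M₁ = 7, y₁ ≡ 1 (mod 6). M₂ = 6, y₂ ≡ 6 (mod 7). x = 3×7×1 + 6×6×6 ≡ 27 (mod 42)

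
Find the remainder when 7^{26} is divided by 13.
By Fermat: 7^{12} ≡ 1 mod 13. 26 = 2×12 + 2. So 7^{26} ≡ 7^{2} ≡ 10 mod 13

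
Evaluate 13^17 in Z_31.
By repeated squaring (mod 31): 13^{1}≡13, 13^{2}≡14, 13^{4}≡10, 13^{8}≡7, 13^{16}≡18. Then 13^{17} = 13^{16+1} ≡ 18 × 13 ≡ 17 (mod 31)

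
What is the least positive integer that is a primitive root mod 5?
g = 2. For each prime q|4: 2^{2}≡4, none ≡ 1, so ord_5(2) = 4 and 2 is a primitive root.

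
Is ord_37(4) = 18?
Powers of 4 mod 37: 4^1≡4, 4^2≡16, 4^3≡27, 4^4≡34, 4^5≡25, 4^6≡26, 4^7≡30, 4^8≡9, 4^9≡36, 4^10≡33, 4^11≡21, 4^12≡10, 4^13≡3, 4^14≡12, 4^15≡11, 4^16≡7, 4^17≡28, 4^18≡1. First k with 4^k≡1 is k=18. Yes, ord_37(4) = 18.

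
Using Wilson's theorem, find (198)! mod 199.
By Wilson's theorem, (198)! ≡ -1 ≡ 198 (mod 199)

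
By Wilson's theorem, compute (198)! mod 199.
By Wilson's theorem, (198)! ≡ -1 ≡ 198 mod 199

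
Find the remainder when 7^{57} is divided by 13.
By Fermat: 7^{12} ≡ 1 (mod 13). 57 = 4×12 + 9. So 7^{57} ≡ 7^{9} ≡ 8 (mod 13)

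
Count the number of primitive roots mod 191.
Number of primitive roots mod 191 = φ(p-1) = φ(190) = 72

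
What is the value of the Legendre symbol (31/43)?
(31/43) = 31^{21} mod 43 = 1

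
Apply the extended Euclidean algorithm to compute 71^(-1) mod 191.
Extended GCD: 71(-78) + 191(29) = 1. So 71^(-1) ≡ -78 ≡ 113 (mod 191). Verify: 71 × 113 = 8023 ≡ 1 (mod 191)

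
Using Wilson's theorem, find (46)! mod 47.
By Wilson's theorem, (46)! ≡ -1 ≡ 46 (mod 47)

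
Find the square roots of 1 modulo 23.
The square roots of 1 mod 23 are 1 and 22. Verify: 1² = 1 ≡ 1 mod 23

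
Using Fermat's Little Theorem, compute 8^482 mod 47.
By Fermat: 8^{46} ≡ 1 mod 47. 482 ≡ 22 mod 46. So 8^{482} ≡ 8^{22} ≡ 6 mod 47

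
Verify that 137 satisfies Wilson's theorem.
(136)! mod 137 = 136. Since this equals -1 mod 137, Wilson confirms 137 is prime.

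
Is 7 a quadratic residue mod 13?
By Euler's criterion: 7^{6} ≡ 12 mod 13. Since this equals -1 (≡ 12), 7 is not a QR.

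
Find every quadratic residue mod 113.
Squares in Z_113*: {1, 2, 4, 7, 8, 9, 11, 13, 14, 15, 16, 18, 22, 25, 26, 28, 30, 31, 32, 36, 41, 44, 49, 50, 51, 52, 53, 56, 57, 60, 61, 62, 63, 64, 69, 72, 77, 81, 82, 83, 85, 87, 88, 91, 95, 97, 98, 99, 100, 102, 104, 105, 106, 109, 111, 112}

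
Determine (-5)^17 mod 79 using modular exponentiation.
By repeated squaring (mod 79): (-5)^{1}≡74, (-5)^{2}≡25, (-5)^{4}≡72, (-5)^{8}≡49, (-5)^{16}≡31. Then (-5)^{17} = (-5)^{16+1} ≡ 31 × 74 ≡ 3 (mod 79)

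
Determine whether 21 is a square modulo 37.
By Euler's criterion: 21^{18} ≡ 1 (mod 37). Since this equals 1, 21 is a QR.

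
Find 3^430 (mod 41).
Using Fermat: 3^{40} ≡ 1 (mod 41). 430 ≡ 30 (mod 40). So 3^{430} ≡ 3^{30} ≡ 32 (mod 41)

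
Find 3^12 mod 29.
By repeated squaring mod 29: 3^{1}≡3, 3^{2}≡9, 3^{4}≡23, 3^{8}≡7. Then 3^{12} = 3^{8+4} ≡ 7 × 23 ≡ 16 mod 29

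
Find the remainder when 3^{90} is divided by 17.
By Fermat: 3^{16} ≡ 1 mod 17. 90 = 5×16 + 10. So 3^{90} ≡ 3^{10} ≡ 8 mod 17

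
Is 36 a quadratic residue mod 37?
By Euler's criterion: 36^{18} ≡ 1 mod 37. Since this equals 1, 36 is a QR.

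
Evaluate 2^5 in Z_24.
By repeated squaring mod 24: 2^{1}≡2, 2^{2}≡4, 2^{4}≡16. Then 2^{5} = 2^{4+1} ≡ 16 × 2 ≡ 8 mod 24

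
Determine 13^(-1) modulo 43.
Since 43 is prime, by Fermat 13^(-1) ≡ 13^{41} ≡ 10 mod 43. Verify: 13 × 10 = 130 ≡ 1 mod 43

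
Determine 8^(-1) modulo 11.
Since 11 is prime, by Fermat 8^(-1) ≡ 8^{9} ≡ 7 mod 11. Verify: 8 × 7 = 56 ≡ 1 mod 11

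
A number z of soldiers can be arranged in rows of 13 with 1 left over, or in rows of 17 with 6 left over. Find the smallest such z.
M = 13 × 17 = 221. M₁ = 17, y₁ ≡ 10 mod 13. M₂ = 13, y₂ ≡ 4 mod 17. z = 1×17×10 + 6×13×4 ≡ 40 mod 221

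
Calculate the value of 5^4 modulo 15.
5^{4} = 625 ≡ 10 mod 15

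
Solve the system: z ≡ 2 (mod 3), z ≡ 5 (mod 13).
M = 3 × 13 = 39. M₁ = 13, y₁ ≡ 1 (mod 3). M₂ = 3, y₂ ≡ 9 (mod 13). z = 2×13×1 + 5×3×9 ≡ 5 (mod 39)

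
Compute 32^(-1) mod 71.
Since 71 is prime, by Fermat 32^(-1) ≡ 32^{69} ≡ 20 mod 71. Verify: 32 × 20 = 640 ≡ 1 mod 71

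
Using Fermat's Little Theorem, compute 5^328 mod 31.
By Fermat: 5^{30} ≡ 1 mod 31. 328 ≡ 28 mod 30. So 5^{328} ≡ 5^{28} ≡ 5 mod 31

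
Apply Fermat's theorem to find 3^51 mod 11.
By Fermat: 3^{10} ≡ 1 mod 11. 51 = 5×10 + 1. So 3^{51} ≡ 3^{1} ≡ 3 mod 11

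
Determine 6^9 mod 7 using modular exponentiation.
Using Fermat: 6^{6} ≡ 1 mod 7. 9 ≡ 3 mod 6. So 6^{9} ≡ 6^{3} ≡ 6 mod 7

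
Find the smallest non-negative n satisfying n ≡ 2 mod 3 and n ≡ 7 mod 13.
M = 3 × 13 = 39. M₁ = 13, y₁ ≡ 1 mod 3. M₂ = 3, y₂ ≡ 9 mod 13. n = 2×13×1 + 7×3×9 ≡ 20 mod 39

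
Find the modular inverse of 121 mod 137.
Since 137 is prime, by Fermat 121^(-1) ≡ 121^{135} ≡ 77 (mod 137). Verify: 121 × 77 = 9317 ≡ 1 (mod 137)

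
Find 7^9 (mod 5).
Using Fermat: 7^{4} ≡ 1 (mod 5). 9 ≡ 1 (mod 4). So 7^{9} ≡ 7^{1} ≡ 2 (mod 5)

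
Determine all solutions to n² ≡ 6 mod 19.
The square roots of 6 mod 19 are 5 and 14. Verify: 5² = 25 ≡ 6 mod 19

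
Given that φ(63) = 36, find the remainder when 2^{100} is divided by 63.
By Euler: 2^{36} ≡ 1 mod 63 since gcd(2, 63) = 1. 100 = 2×36 + 28. So 2^{100} ≡ 2^{28} ≡ 16 mod 63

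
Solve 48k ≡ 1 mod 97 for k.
Since 97 is prime, by Fermat 48^(-1) ≡ 48^{95} ≡ 95 mod 97. Verify: 48 × 95 = 4560 ≡ 1 mod 97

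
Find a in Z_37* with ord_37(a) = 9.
7 has order 9 mod 37 since 7^{9} ≡ 1 mod 37 and no smaller power works.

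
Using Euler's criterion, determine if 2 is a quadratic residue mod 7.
By Euler's criterion: 2^{3} ≡ 1 mod 7. Since this equals 1, 2 is a QR.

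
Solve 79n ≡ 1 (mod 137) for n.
Since 137 is prime, by Fermat 79^(-1) ≡ 79^{135} ≡ 111 (mod 137). Verify: 79 × 111 = 8769 ≡ 1 (mod 137)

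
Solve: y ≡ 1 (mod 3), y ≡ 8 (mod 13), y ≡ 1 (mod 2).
M = 3 × 13 × 2 = 78. M₁ = 26, y₁ ≡ 2 (mod 3). M₂ = 6, y₂ ≡ 11 (mod 13). M₃ = 39, y₃ ≡ 1 (mod 2). y = 1×26×2 + 8×6×11 + 1×39×1 ≡ 73 (mod 78)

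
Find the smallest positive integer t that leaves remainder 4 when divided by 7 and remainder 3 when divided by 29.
M = 7 × 29 = 203. M₁ = 29, y₁ ≡ 1 mod 7. M₂ = 7, y₂ ≡ 25 mod 29. t = 4×29×1 + 3×7×25 ≡ 32 mod 203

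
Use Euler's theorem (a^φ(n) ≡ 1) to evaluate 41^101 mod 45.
By Euler: 41^{24} ≡ 1 mod 45 since gcd(41, 45) = 1. 101 = 4×24 + 5. So 41^{101} ≡ 41^{5} ≡ 11 mod 45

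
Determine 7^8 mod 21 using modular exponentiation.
By repeated squaring mod 21: 7^{1}≡7, 7^{2}≡7, 7^{4}≡7, 7^{8}≡7. So 7^{8} ≡ 7 mod 21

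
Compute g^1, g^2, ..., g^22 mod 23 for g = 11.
11^1, 11^2, ..., 11^{22} mod 23: [11, 6, 20, 13, 5, 9, 7, 8, 19, 2, 22, 12, 17, 3, 10, 18, 14, 16, 15, 4, 21, 1]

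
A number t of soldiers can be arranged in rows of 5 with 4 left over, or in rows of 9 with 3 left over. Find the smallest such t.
M = 5 × 9 = 45. M₁ = 9, y₁ ≡ 4 mod 5. M₂ = 5, y₂ ≡ 2 mod 9. t = 4×9×4 + 3×5×2 ≡ 39 mod 45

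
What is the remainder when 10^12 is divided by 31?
By repeated squaring (mod 31): 10^{1}≡10, 10^{2}≡7, 10^{4}≡18, 10^{8}≡14. Then 10^{12} = 10^{8+4} ≡ 14 × 18 ≡ 4 (mod 31)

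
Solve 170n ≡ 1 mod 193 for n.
Since 193 is prime, by Fermat 170^(-1) ≡ 170^{191} ≡ 151 mod 193. Verify: 170 × 151 = 25670 ≡ 1 mod 193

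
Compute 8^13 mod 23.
By repeated squaring (mod 23): 8^{1}≡8, 8^{2}≡18, 8^{4}≡2, 8^{8}≡4. Then 8^{13} = 8^{8+4+1} ≡ 4 × 2 × 8 ≡ 18 (mod 23)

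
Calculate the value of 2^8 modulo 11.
By repeated squaring (mod 11): 2^{1}≡2, 2^{2}≡4, 2^{4}≡5, 2^{8}≡3. So 2^{8} ≡ 3 (mod 11)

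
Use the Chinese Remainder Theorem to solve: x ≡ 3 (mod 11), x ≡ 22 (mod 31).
M = 11 × 31 = 341. M₁ = 31, y₁ ≡ 5 (mod 11). M₂ = 11, y₂ ≡ 17 (mod 31). x = 3×31×5 + 22×11×17 ≡ 146 (mod 341)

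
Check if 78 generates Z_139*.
78^{69} ≡ 1 mod 139 and 69 < 138, so ord_139(78) = 69 ≠ 138 and 78 is not a primitive root.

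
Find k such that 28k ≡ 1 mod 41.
Since 41 is prime, by Fermat 28^(-1) ≡ 28^{39} ≡ 22 mod 41. Verify: 28 × 22 = 616 ≡ 1 mod 41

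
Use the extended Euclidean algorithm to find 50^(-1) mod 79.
Extended GCD: 50(-30) + 79(19) = 1. So 50^(-1) ≡ -30 ≡ 49 (mod 79). Verify: 50 × 49 = 2450 ≡ 1 (mod 79)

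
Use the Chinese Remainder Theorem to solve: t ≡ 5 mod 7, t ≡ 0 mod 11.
M = 7 × 11 = 77. M₁ = 11, y₁ ≡ 2 mod 7. M₂ = 7, y₂ ≡ 8 mod 11. t = 5×11×2 + 0×7×8 ≡ 33 mod 77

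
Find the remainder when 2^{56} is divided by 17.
By Fermat: 2^{16} ≡ 1 (mod 17). 56 = 3×16 + 8. So 2^{56} ≡ 2^{8} ≡ 1 (mod 17)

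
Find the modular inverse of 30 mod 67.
Since 67 is prime, by Fermat 30^(-1) ≡ 30^{65} ≡ 38 mod 67. Verify: 30 × 38 = 1140 ≡ 1 mod 67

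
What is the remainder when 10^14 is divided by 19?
By repeated squaring mod 19: 10^{1}≡10, 10^{2}≡5, 10^{4}≡6, 10^{8}≡17. Then 10^{14} = 10^{8+4+2} ≡ 17 × 6 × 5 ≡ 16 mod 19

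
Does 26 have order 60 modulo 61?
ord_61(26) divides 60. For each prime q|60: 26^{30}≡60, 26^{20}≡13, 26^{12}≡9, none ≡ 1. So 26 has order 60 and is a primitive root mod 61.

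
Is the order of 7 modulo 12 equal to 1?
Powers of 7 mod 12: 7^1≡7, 7^2≡1. 7^1≡7≢1, so ord ≠ 1. No, the actual order is 2.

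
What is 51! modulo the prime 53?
(52)! = (51)! × (52) ≡ -1 mod 53. So (51)! ≡ -1 × (52)^(-1) ≡ (-1)×(-1) = 1 mod 53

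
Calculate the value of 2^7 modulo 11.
By repeated squaring (mod 11): 2^{1}≡2, 2^{2}≡4, 2^{4}≡5. Then 2^{7} = 2^{4+2+1} ≡ 5 × 4 × 2 ≡ 7 (mod 11)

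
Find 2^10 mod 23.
By repeated squaring mod 23: 2^{1}≡2, 2^{2}≡4, 2^{4}≡16, 2^{8}≡3. Then 2^{10} = 2^{8+2} ≡ 3 × 4 ≡ 12 mod 23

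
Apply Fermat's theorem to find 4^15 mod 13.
By Fermat: 4^{12} ≡ 1 mod 13. So 4^{15} = 4^{12} · 4^{3} ≡ 4^{3} ≡ 12 mod 13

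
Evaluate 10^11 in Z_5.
By repeated squaring mod 5: 10^{1}≡0, 10^{2}≡0, 10^{4}≡0, 10^{8}≡0. Then 10^{11} = 10^{8+2+1} ≡ 0 × 0 × 0 ≡ 0 mod 5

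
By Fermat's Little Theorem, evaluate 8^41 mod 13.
By Fermat: 8^{12} ≡ 1 mod 13. 41 = 3×12 + 5. So 8^{41} ≡ 8^{5} ≡ 8 mod 13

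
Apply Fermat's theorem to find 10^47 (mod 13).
By Fermat: 10^{12} ≡ 1 (mod 13). 47 = 3×12 + 11. So 10^{47} ≡ 10^{11} ≡ 4 (mod 13)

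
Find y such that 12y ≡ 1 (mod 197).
Since 197 is prime, by Fermat 12^(-1) ≡ 12^{195} ≡ 115 (mod 197). Verify: 12 × 115 = 1380 ≡ 1 (mod 197)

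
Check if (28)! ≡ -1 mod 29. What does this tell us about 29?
(28)! mod 29 = 28. Since this equals -1 mod 29, Wilson confirms 29 is prime.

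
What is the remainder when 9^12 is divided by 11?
Using Fermat: 9^{10} ≡ 1 mod 11. 12 ≡ 2 mod 10. So 9^{12} ≡ 9^{2} ≡ 4 mod 11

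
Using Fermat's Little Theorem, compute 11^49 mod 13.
By Fermat: 11^{12} ≡ 1 (mod 13). 49 = 4×12 + 1. So 11^{49} ≡ 11^{1} ≡ 11 (mod 13)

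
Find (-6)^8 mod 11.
By repeated squaring mod 11: (-6)^{1}≡5, (-6)^{2}≡3, (-6)^{4}≡9, (-6)^{8}≡4. So (-6)^{8} ≡ 4 mod 11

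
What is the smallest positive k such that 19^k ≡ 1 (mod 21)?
Powers of 19 mod 21: 19^1≡19, 19^2≡4, 19^3≡13, 19^4≡16, 19^5≡10, 19^6≡1. Order = 6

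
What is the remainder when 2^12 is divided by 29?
By repeated squaring mod 29: 2^{1}≡2, 2^{2}≡4, 2^{4}≡16, 2^{8}≡24. Then 2^{12} = 2^{8+4} ≡ 24 × 16 ≡ 7 mod 29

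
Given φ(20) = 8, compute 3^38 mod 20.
By Euler: 3^{8} ≡ 1 mod 20 since gcd(3, 20) = 1. 38 = 4×8 + 6. So 3^{38} ≡ 3^{6} ≡ 9 mod 20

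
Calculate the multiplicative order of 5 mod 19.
Powers of 5 mod 19: 5^1≡5, 5^2≡6, 5^3≡11, 5^4≡17, 5^5≡9, 5^6≡7, 5^7≡16, 5^8≡4, 5^9≡1. ord_19(5) = 9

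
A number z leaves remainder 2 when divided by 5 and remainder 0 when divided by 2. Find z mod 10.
M = 5 × 2 = 10. M₁ = 2, y₁ ≡ 3 mod 5. M₂ = 5, y₂ ≡ 1 mod 2. z = 2×2×3 + 0×5×1 ≡ 2 mod 10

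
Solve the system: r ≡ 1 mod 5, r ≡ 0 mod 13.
M = 5 × 13 = 65. M₁ = 13, y₁ ≡ 2 mod 5. M₂ = 5, y₂ ≡ 8 mod 13. r = 1×13×2 + 0×5×8 ≡ 26 mod 65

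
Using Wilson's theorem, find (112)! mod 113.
By Wilson's theorem, (112)! ≡ -1 ≡ 112 mod 113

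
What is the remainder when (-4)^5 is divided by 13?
By repeated squaring mod 13: (-4)^{1}≡9, (-4)^{2}≡3, (-4)^{4}≡9. Then (-4)^{5} = (-4)^{4+1} ≡ 9 × 9 ≡ 3 mod 13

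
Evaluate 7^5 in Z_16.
By repeated squaring (mod 16): 7^{1}≡7, 7^{2}≡1, 7^{4}≡1. Then 7^{5} = 7^{4+1} ≡ 1 × 7 ≡ 7 (mod 16)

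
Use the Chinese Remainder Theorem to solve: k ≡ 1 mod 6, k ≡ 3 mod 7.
M = 6 × 7 = 42. M₁ = 7, y₁ ≡ 1 mod 6. M₂ = 6, y₂ ≡ 6 mod 7. k = 1×7×1 + 3×6×6 ≡ 31 mod 42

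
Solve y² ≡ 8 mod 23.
The square roots of 8 mod 23 are 13 and 10. Verify: 13² = 169 ≡ 8 mod 23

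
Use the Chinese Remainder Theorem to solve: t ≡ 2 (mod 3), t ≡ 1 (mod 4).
M = 3 × 4 = 12. M₁ = 4, y₁ ≡ 1 (mod 3). M₂ = 3, y₂ ≡ 3 (mod 4). t = 2×4×1 + 1×3×3 ≡ 5 (mod 12)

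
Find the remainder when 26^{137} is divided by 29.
By Fermat: 26^{28} ≡ 1 (mod 29). 137 = 4×28 + 25. So 26^{137} ≡ 26^{25} ≡ 15 (mod 29)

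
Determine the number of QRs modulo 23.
The squaring map on Z_23* is 2-to-1, so there are (22)/2 = 11 QRs.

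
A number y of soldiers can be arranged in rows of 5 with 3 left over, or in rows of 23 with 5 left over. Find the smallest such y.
M = 5 × 23 = 115. M₁ = 23, y₁ ≡ 2 (mod 5). M₂ = 5, y₂ ≡ 14 (mod 23). y = 3×23×2 + 5×5×14 ≡ 28 (mod 115)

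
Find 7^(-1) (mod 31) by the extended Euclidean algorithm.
Extended GCD: 7(9) + 31(-2) = 1. So 7^(-1) ≡ 9 (mod 31). Verify: 7 × 9 = 63 ≡ 1 (mod 31)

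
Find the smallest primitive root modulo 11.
g = 2. For each prime q|10: 2^{5}≡10, 2^{2}≡4, none ≡ 1, so ord_11(2) = 10 and 2 is a primitive root.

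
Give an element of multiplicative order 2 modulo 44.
21 has order 2 mod 44 since 21^{2} ≡ 1 (mod 44) and no smaller power works.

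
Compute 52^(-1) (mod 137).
Since 137 is prime, by Fermat 52^(-1) ≡ 52^{135} ≡ 29 (mod 137). Verify: 52 × 29 = 1508 ≡ 1 (mod 137)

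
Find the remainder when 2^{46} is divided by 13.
By Fermat: 2^{12} ≡ 1 mod 13. 46 = 3×12 + 10. So 2^{46} ≡ 2^{10} ≡ 10 mod 13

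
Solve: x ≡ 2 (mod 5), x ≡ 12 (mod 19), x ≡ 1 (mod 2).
M = 5 × 19 × 2 = 190. M₁ = 38, y₁ ≡ 2 (mod 5). M₂ = 10, y₂ ≡ 2 (mod 19). M₃ = 95, y₃ ≡ 1 (mod 2). x = 2×38×2 + 12×10×2 + 1×95×1 ≡ 107 (mod 190)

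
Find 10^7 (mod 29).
By repeated squaring (mod 29): 10^{1}≡10, 10^{2}≡13, 10^{4}≡24. Then 10^{7} = 10^{4+2+1} ≡ 24 × 13 × 10 ≡ 17 (mod 29)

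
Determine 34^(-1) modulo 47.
Since 47 is prime, by Fermat 34^(-1) ≡ 34^{45} ≡ 18 (mod 47). Verify: 34 × 18 = 612 ≡ 1 (mod 47)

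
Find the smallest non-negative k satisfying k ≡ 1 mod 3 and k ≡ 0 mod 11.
M = 3 × 11 = 33. M₁ = 11, y₁ ≡ 2 mod 3. M₂ = 3, y₂ ≡ 4 mod 11. k = 1×11×2 + 0×3×4 ≡ 22 mod 33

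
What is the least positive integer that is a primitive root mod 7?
g = 3. Powers: [3, 2, 6, 4, 5, 1] generates all 6 non-zero residues.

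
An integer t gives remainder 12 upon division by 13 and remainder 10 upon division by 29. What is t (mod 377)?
M = 13 × 29 = 377. M₁ = 29, y₁ ≡ 9 (mod 13). M₂ = 13, y₂ ≡ 9 (mod 29). t = 12×29×9 + 10×13×9 ≡ 155 (mod 377)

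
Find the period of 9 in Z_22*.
Powers of 9 mod 22: 9^1≡9, 9^2≡15, 9^3≡3, 9^4≡5, 9^5≡1. Order = 5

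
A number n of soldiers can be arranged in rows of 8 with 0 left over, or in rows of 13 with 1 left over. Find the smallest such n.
M = 8 × 13 = 104. M₁ = 13, y₁ ≡ 5 mod 8. M₂ = 8, y₂ ≡ 5 mod 13. n = 0×13×5 + 1×8×5 ≡ 40 mod 104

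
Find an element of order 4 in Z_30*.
7 has order 4 mod 30 since 7^{4} ≡ 1 mod 30 and no smaller power works.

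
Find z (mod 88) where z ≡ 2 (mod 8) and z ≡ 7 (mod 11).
M = 8 × 11 = 88. M₁ = 11, y₁ ≡ 3 (mod 8). M₂ = 8, y₂ ≡ 7 (mod 11). z = 2×11×3 + 7×8×7 ≡ 18 (mod 88)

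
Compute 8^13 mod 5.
Using Fermat: 8^{4} ≡ 1 (mod 5). 13 ≡ 1 (mod 4). So 8^{13} ≡ 8^{1} ≡ 3 (mod 5)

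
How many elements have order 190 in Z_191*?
Number of primitive roots mod 191 = φ(p-1) = φ(190) = 72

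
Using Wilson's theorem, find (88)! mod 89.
By Wilson's theorem, (88)! ≡ -1 ≡ 88 mod 89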